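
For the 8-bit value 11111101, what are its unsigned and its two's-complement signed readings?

Unsigned: 11111101 = 253.
Signed: MSB=1 → 253 − 256 = -3.

unsigned = 253, signed = -3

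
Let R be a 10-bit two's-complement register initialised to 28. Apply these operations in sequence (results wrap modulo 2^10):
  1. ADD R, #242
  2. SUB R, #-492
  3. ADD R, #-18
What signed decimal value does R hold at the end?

Start: R = 28 = 0000011100.
R = 28 + 242 = 270 = 0100001110
R = 270 − (-492) = 762; wraps to -262 = 1011111010
R = -262 + (-18) = -280 = 1011101000

-280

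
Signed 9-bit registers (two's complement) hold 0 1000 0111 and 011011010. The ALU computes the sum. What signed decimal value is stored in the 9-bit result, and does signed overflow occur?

-159; overflow

0 1000 0111 → 010000111 = 135 (signed)
011011010 = 218 (signed)
  010000111
+ 011011010
= 101100001
Result 101100001: MSB = 1 → 353 − 512 = -159.
Both addends are non-negative but the stored result is negative: signed overflow. The true value 135 + 218 = 353 lies outside [-256, 255].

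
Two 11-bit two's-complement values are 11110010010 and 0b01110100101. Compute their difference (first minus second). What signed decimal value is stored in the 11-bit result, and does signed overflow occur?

1005; overflow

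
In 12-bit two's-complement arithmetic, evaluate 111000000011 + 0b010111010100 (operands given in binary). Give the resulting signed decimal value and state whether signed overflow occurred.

111000000011 = -509 (signed)
0b010111010100 → 010111010100 = 1492 (signed)
  111000000011
+ 010111010100
= 001111010111  (discard carry-out 1)
Result 001111010111: MSB = 0 → value 983.
Addends have opposite signs, so signed overflow cannot occur.

983; no overflow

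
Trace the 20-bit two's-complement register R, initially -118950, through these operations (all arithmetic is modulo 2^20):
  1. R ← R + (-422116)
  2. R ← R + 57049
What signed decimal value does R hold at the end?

-484017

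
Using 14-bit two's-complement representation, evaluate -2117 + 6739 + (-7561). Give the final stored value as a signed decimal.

-2117 + 6739 = 4622 (01001000001110)
4622 + (-7561) = -2939 (11010010000101)

-2939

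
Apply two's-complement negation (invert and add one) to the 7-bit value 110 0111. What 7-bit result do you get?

Invert: 0011000. Add 1: 0011001.
Check: 1100111 = -25, 0011001 = 25.

0011001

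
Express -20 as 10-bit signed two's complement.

|-20| = 20 = 0000010100 in 10 bits.
Invert the bits: 1111101011. Add 1: 1111101100.
Check: 1111101100 reads as 1004 − 1024 = -20.

1111101100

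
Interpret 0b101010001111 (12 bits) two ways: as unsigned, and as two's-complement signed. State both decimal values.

unsigned = 2703, signed = -1393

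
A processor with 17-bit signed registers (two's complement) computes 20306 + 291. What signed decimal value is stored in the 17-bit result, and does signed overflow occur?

20597; no overflow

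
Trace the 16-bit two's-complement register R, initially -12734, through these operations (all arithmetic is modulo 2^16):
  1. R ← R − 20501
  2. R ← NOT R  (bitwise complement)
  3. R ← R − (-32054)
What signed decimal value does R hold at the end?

-248

Start: R = -12734 = 1100111001000010.
R = -12734 − 20501 = -33235; wraps to 32301 = 0111111000101101
R = NOT 0111111000101101 = 1000000111010010 = -32302
R = -32302 − (-32054) = -248 = 1111111100001000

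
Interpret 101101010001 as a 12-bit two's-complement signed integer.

MSB is 1, so the value is negative.
Unsigned reading: 2897. Subtract 2^12 = 4096: 2897 − 4096 = -1199.

-1199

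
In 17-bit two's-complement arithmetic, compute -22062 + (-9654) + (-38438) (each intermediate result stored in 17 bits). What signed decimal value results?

-22062 + (-9654) = -31716 (11000010000011100)
-31716 + (-38438) = -70154 → wraps to 60918 (01110110111110110)

60918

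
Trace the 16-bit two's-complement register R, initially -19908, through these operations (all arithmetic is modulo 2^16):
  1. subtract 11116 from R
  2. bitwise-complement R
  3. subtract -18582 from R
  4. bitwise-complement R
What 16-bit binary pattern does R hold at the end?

0011111000111010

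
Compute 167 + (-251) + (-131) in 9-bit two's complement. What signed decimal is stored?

-215

167 + (-251) = -84 (110101100)
-84 + (-131) = -215 (100101001)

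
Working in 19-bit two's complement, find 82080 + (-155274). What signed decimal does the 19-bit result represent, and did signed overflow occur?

-73194; no overflow

82080 → 0010100000010100000
-155274 → 1011010000101110110
  0010100000010100000
+ 1011010000101110110
= 1101110001000010110
Result 1101110001000010110: MSB = 1 → 451094 − 524288 = -73194.
Addends have opposite signs, so signed overflow cannot occur.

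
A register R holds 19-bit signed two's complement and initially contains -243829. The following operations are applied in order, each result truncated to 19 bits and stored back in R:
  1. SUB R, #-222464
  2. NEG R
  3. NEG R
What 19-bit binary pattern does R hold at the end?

Start: R = -243829 = 1000100011110001011.
R = -243829 − (-222464) = -21365 = 1111010110010001011
R = −(-21365) = 21365 = 0000101001101110101
R = −(21365) = -21365 = 1111010110010001011

1111010110010001011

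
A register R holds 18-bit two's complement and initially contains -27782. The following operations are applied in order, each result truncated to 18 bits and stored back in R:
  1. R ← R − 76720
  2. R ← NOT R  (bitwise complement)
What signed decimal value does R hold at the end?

104501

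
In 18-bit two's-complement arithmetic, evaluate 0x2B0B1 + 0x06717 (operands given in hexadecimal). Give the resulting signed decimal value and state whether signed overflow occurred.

-59448; no overflow

0x2B0B1 = 101011000010110001 = -85839 (signed)
0x06717 = 000110011100010111 = 26391 (signed)
  101011000010110001
+ 000110011100010111
= 110001011111001000
Result 110001011111001000: MSB = 1 → 202696 − 262144 = -59448.
Addends have opposite signs, so signed overflow cannot occur.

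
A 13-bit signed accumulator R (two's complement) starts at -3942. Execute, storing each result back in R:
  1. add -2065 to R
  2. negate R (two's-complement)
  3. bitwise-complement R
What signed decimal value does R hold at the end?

2184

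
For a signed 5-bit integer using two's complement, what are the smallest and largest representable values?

min = -16, max = 15

Minimum: −2^4 = -16.
Maximum: 2^4 − 1 = 15.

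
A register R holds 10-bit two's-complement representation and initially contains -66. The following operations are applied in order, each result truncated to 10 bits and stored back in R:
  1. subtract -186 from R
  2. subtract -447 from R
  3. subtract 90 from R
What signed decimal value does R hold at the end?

477

Start: R = -66 = 1110111110.
R = -66 − (-186) = 120 = 0001111000
R = 120 − (-447) = 567; wraps to -457 = 1000110111
R = -457 − 90 = -547; wraps to 477 = 0111011101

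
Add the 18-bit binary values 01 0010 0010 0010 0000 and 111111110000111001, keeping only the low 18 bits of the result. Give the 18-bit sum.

  010010001000100000
+ 111111110000111001
= 010001111001011001  (discard carry-out 1)

010001111001011001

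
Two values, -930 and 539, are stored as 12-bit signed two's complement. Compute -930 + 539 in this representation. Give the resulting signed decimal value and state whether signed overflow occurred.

-930 → 110001011110
539 → 001000011011
  110001011110
+ 001000011011
= 111001111001
Result 111001111001: MSB = 1 → 3705 − 4096 = -391.
Addends have opposite signs, so signed overflow cannot occur.

-391; no overflow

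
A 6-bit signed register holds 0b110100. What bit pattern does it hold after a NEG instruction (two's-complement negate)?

Invert: 001011. Add 1: 001100.

001100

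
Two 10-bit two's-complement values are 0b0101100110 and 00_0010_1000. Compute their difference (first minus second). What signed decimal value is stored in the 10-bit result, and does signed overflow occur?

318; no overflow

0b0101100110 → 0101100110 = 358 (signed)
00_0010_1000 → 0000101000 = 40 (signed)
Subtract via negate-and-add: invert 0000101000 + 1 = 1111011000 (i.e. -40).
  0101100110
+ 1111011000
= 0100111110  (discard carry-out 1)
Result 0100111110: MSB = 0 → value 318.
Addends (after negating the subtrahend) have opposite signs, so signed overflow cannot occur.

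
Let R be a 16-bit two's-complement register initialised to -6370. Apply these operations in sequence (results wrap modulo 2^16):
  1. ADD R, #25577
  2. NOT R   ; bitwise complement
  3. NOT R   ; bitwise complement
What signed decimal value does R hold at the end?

19207

Start: R = -6370 = 1110011100011110.
R = -6370 + 25577 = 19207 = 0100101100000111
R = NOT 0100101100000111 = 1011010011111000 = -19208
R = NOT 1011010011111000 = 0100101100000111 = 19207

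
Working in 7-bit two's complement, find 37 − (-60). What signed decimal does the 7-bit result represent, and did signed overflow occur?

37 → 0100101
-60 → 1000100
Subtract via negate-and-add: invert 1000100 + 1 = 0111100 (i.e. 60).
  0100101
+ 0111100
= 1100001
Result 1100001: MSB = 1 → 97 − 128 = -31.
Both addends (after negating the subtrahend) are non-negative but the stored result is negative: signed overflow. The true value 37 − (-60) = 97 lies outside [-64, 63].

-31; overflow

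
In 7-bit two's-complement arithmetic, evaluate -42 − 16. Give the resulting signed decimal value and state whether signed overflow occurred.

-42 → 1010110
16 → 0010000
Subtract via negate-and-add: invert 0010000 + 1 = 1110000 (i.e. -16).
  1010110
+ 1110000
= 1000110  (discard carry-out 1)
Result 1000110: MSB = 1 → 70 − 128 = -58.
Both addends (after negating the subtrahend) are negative and so is the stored result: no signed overflow.

-58; no overflow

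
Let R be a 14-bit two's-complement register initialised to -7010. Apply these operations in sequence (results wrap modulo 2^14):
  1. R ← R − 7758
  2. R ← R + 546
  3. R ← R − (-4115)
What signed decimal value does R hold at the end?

6277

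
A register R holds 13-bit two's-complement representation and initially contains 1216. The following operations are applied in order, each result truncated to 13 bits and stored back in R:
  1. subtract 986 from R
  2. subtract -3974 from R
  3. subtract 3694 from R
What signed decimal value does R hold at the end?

510

Start: R = 1216 = 0010011000000.
R = 1216 − 986 = 230 = 0000011100110
R = 230 − (-3974) = 4204; wraps to -3988 = 1000001101100
R = -3988 − 3694 = -7682; wraps to 510 = 0000111111110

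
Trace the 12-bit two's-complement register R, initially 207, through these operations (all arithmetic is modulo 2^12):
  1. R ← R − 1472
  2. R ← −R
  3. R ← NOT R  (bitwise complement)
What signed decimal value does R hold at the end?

Start: R = 207 = 000011001111.
R = 207 − 1472 = -1265 = 101100001111
R = −(-1265) = 1265 = 010011110001
R = NOT 010011110001 = 101100001110 = -1266

-1266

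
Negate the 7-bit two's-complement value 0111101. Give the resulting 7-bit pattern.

Invert: 1000010. Add 1: 1000011.
Check: 0111101 = 61, 1000011 = -61.

1000011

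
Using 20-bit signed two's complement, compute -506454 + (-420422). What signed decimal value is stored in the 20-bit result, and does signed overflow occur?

-506454 → 10000100010110101010
-420422 → 10011001010110111010
  10000100010110101010
+ 10011001010110111010
= 00011101101101100100  (discard carry-out 1)
Result 00011101101101100100: MSB = 0 → value 121700.
Both addends are negative but the stored result is non-negative: signed overflow. The true value -506454 + (-420422) = -926876 lies outside [-524288, 524287].

121700; overflow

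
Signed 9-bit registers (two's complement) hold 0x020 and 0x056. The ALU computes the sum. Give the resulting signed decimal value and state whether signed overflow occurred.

118; no overflow

0x020 = 000100000 = 32 (signed)
0x056 = 001010110 = 86 (signed)
  000100000
+ 001010110
= 001110110
Result 001110110: MSB = 0 → value 118.
Both addends are non-negative and so is the stored result: no signed overflow.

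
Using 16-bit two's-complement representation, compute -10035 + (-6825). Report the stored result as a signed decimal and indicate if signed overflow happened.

-10035 → 1101100011001101
-6825 → 1110010101010111
  1101100011001101
+ 1110010101010111
= 1011111000100100  (discard carry-out 1)
Result 1011111000100100: MSB = 1 → 48676 − 65536 = -16860.
Both addends are negative and so is the stored result: no signed overflow.

-16860; no overflow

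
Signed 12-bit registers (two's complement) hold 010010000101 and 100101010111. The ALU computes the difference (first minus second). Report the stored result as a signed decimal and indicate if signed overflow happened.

-1234; overflow

010010000101 = 1157 (signed)
100101010111 = -1705 (signed)
Subtract via negate-and-add: invert 100101010111 + 1 = 011010101001 (i.e. 1705).
  010010000101
+ 011010101001
= 101100101110
Result 101100101110: MSB = 1 → 2862 − 4096 = -1234.
Both addends (after negating the subtrahend) are non-negative but the stored result is negative: signed overflow. The true value 1157 − (-1705) = 2862 lies outside [-2048, 2047].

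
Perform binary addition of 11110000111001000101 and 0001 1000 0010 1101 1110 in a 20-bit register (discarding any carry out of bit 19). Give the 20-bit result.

  11110000111001000101
+ 00011000001011011110
= 00001001000100100011  (discard carry-out 1)

00001001000100100011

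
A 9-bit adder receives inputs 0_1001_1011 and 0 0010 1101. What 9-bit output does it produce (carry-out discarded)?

  010011011
+ 000101101
= 011001000

011001000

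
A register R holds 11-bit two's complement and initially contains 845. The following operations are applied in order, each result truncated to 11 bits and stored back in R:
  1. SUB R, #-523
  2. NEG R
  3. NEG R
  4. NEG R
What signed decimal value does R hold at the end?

680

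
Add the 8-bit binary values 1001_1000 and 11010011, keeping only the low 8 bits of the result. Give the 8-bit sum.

01101011

  10011000
+ 11010011
= 01101011  (discard carry-out 1)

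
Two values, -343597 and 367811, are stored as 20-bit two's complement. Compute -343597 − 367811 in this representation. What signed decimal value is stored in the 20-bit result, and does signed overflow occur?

337168; overflow

-343597 → 10101100000111010011
367811 → 01011001110011000011
Subtract via negate-and-add: invert 01011001110011000011 + 1 = 10100110001100111101 (i.e. -367811).
  10101100000111010011
+ 10100110001100111101
= 01010010010100010000  (discard carry-out 1)
Result 01010010010100010000: MSB = 0 → value 337168.
Both addends (after negating the subtrahend) are negative but the stored result is non-negative: signed overflow. The true value -343597 − 367811 = -711408 lies outside [-524288, 524287].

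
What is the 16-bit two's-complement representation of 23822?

0101110100001110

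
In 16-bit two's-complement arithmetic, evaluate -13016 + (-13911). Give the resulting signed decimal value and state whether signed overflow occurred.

-26927; no overflow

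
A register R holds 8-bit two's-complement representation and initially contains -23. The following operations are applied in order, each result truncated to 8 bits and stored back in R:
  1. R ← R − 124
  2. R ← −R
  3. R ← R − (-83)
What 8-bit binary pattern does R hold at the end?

Start: R = -23 = 11101001.
R = -23 − 124 = -147; wraps to 109 = 01101101
R = −(109) = -109 = 10010011
R = -109 − (-83) = -26 = 11100110

11100110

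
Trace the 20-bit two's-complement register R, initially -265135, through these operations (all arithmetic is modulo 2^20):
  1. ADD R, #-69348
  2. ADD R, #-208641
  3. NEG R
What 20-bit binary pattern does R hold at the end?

Start: R = -265135 = 10111111010001010001.
R = -265135 + (-69348) = -334483 = 10101110010101101101
R = -334483 + (-208641) = -543124; wraps to 505452 = 01111011011001101100
R = −(505452) = -505452 = 10000100100110010100

10000100100110010100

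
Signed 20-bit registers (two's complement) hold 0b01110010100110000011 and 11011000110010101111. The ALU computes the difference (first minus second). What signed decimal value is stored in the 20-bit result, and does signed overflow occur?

-418604; overflow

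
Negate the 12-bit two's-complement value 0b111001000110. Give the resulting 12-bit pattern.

000110111010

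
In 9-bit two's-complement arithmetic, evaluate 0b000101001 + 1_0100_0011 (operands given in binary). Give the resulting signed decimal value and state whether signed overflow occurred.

-148; no overflow

0b000101001 → 000101001 = 41 (signed)
1_0100_0011 → 101000011 = -189 (signed)
  000101001
+ 101000011
= 101101100
Result 101101100: MSB = 1 → 364 − 512 = -148.
Addends have opposite signs, so signed overflow cannot occur.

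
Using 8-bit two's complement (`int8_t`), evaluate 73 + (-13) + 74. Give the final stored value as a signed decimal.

73 + (-13) = 60 (00111100)
60 + 74 = 134 → wraps to -122 (10000110)

-122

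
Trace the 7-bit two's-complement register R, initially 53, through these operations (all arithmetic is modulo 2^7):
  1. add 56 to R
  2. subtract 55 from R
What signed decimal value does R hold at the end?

54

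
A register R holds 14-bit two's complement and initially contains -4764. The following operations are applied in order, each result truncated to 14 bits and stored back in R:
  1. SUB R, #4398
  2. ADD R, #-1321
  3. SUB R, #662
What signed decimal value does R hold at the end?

5239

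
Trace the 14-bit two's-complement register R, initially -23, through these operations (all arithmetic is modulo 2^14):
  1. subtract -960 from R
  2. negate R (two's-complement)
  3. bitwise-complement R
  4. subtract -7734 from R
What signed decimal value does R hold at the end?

-7714

Start: R = -23 = 11111111101001.
R = -23 − (-960) = 937 = 00001110101001
R = −(937) = -937 = 11110001010111
R = NOT 11110001010111 = 00001110101000 = 936
R = 936 − (-7734) = 8670; wraps to -7714 = 10000111011110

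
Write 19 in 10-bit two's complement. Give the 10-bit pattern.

19 is non-negative, so write it directly in 10 bits: 0000010011.

0000010011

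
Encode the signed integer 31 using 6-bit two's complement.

31 is non-negative, so write it directly in 6 bits: 011111.

011111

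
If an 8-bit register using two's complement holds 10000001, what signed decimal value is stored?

MSB is 1, so the value is negative.
Invert: 01111110. Add 1: 01111111 = 127. So the value is −127.

-127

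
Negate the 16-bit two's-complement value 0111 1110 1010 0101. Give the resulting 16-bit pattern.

1000000101011011

Invert: 1000000101011010. Add 1: 1000000101011011.
Check: 0111111010100101 = 32421, 1000000101011011 = -32421.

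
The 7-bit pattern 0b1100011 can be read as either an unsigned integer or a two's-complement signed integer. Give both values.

Unsigned: 1100011 = 99.
Signed: MSB=1 → 99 − 128 = -29.

unsigned = 99, signed = -29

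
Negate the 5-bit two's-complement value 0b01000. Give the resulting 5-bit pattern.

11000

Invert: 10111. Add 1: 11000.
Check: 01000 = 8, 11000 = -8.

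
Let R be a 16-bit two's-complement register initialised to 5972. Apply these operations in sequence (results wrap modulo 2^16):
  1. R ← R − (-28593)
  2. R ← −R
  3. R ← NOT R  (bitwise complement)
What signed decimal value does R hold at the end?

-30972

Start: R = 5972 = 0001011101010100.
R = 5972 − (-28593) = 34565; wraps to -30971 = 1000011100000101
R = −(-30971) = 30971 = 0111100011111011
R = NOT 0111100011111011 = 1000011100000100 = -30972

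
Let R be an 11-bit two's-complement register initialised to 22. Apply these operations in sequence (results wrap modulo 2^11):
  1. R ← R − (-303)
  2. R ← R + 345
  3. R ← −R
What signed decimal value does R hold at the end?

-670

Start: R = 22 = 00000010110.
R = 22 − (-303) = 325 = 00101000101
R = 325 + 345 = 670 = 01010011110
R = −(670) = -670 = 10101100010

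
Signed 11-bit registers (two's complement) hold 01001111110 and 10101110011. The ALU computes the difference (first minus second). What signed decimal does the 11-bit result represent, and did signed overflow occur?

-757; overflow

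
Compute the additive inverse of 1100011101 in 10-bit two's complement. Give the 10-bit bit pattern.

Invert: 0011100010. Add 1: 0011100011.

0011100011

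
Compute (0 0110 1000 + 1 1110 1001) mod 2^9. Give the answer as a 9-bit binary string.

001010001

  001101000
+ 111101001
= 001010001  (discard carry-out 1)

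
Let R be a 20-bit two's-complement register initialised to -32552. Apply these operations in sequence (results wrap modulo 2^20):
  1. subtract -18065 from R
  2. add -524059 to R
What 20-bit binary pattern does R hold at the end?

Start: R = -32552 = 11111000000011011000.
R = -32552 − (-18065) = -14487 = 11111100011101101001
R = -14487 + (-524059) = -538546; wraps to 510030 = 01111100100001001110

01111100100001001110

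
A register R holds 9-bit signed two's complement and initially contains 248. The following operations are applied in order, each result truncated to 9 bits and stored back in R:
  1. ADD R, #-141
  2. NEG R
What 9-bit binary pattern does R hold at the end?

110010101

Start: R = 248 = 011111000.
R = 248 + (-141) = 107 = 001101011
R = −(107) = -107 = 110010101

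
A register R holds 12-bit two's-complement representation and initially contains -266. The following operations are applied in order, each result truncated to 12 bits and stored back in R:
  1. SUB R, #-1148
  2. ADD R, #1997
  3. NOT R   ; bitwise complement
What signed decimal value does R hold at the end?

1216

Start: R = -266 = 111011110110.
R = -266 − (-1148) = 882 = 001101110010
R = 882 + 1997 = 2879; wraps to -1217 = 101100111111
R = NOT 101100111111 = 010011000000 = 1216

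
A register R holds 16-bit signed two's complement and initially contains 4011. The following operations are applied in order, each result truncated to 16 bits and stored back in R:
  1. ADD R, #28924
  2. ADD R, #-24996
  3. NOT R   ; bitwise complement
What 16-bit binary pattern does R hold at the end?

Start: R = 4011 = 0000111110101011.
R = 4011 + 28924 = 32935; wraps to -32601 = 1000000010100111
R = -32601 + (-24996) = -57597; wraps to 7939 = 0001111100000011
R = NOT 0001111100000011 = 1110000011111100 = -7940

1110000011111100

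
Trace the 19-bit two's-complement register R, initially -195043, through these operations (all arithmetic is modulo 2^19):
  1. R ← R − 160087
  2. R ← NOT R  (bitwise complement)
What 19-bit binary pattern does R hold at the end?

Start: R = -195043 = 1010000011000011101.
R = -195043 − 160087 = -355130; wraps to 169158 = 0101001010011000110
R = NOT 0101001010011000110 = 1010110101100111001 = -169159

1010110101100111001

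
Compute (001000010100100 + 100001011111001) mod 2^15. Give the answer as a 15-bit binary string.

101001110011101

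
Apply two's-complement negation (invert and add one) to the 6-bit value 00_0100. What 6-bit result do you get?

Invert: 111011. Add 1: 111100.

111100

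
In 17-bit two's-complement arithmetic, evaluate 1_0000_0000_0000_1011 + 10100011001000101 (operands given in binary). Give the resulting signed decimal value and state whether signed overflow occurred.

1_0000_0000_0000_1011 → 10000000000001011 = -65525 (signed)
10100011001000101 = -47547 (signed)
  10000000000001011
+ 10100011001000101
= 00100011001010000  (discard carry-out 1)
Result 00100011001010000: MSB = 0 → value 18000.
Both addends are negative but the stored result is non-negative: signed overflow. The true value -65525 + (-47547) = -113072 lies outside [-65536, 65535].

18000; overflow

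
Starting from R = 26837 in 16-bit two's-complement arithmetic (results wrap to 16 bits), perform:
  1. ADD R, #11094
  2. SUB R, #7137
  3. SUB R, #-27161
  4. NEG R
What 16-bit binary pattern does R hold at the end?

0001110110011101

Start: R = 26837 = 0110100011010101.
R = 26837 + 11094 = 37931; wraps to -27605 = 1001010000101011
R = -27605 − 7137 = -34742; wraps to 30794 = 0111100001001010
R = 30794 − (-27161) = 57955; wraps to -7581 = 1110001001100011
R = −(-7581) = 7581 = 0001110110011101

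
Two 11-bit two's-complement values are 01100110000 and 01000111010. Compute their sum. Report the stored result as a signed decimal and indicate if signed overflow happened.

01100110000 = 816 (signed)
01000111010 = 570 (signed)
  01100110000
+ 01000111010
= 10101101010
Result 10101101010: MSB = 1 → 1386 − 2048 = -662.
Both addends are non-negative but the stored result is negative: signed overflow. The true value 816 + 570 = 1386 lies outside [-1024, 1023].

-662; overflow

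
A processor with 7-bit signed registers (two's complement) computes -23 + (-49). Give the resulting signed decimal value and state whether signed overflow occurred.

56; overflow

-23 → 1101001
-49 → 1001111
  1101001
+ 1001111
= 0111000  (discard carry-out 1)
Result 0111000: MSB = 0 → value 56.
Both addends are negative but the stored result is non-negative: signed overflow. The true value -23 + (-49) = -72 lies outside [-64, 63].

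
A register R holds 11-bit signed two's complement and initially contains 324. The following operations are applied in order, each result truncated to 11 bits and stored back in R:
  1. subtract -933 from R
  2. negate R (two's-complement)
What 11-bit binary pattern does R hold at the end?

Start: R = 324 = 00101000100.
R = 324 − (-933) = 1257; wraps to -791 = 10011101001
R = −(-791) = 791 = 01100010111

01100010111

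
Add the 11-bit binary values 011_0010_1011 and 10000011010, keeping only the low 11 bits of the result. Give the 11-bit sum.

11101000101

  01100101011
+ 10000011010
= 11101000101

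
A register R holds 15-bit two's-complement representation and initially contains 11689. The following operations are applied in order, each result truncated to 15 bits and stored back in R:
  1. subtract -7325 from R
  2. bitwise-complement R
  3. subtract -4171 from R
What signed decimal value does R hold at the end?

-14844

Start: R = 11689 = 010110110101001.
R = 11689 − (-7325) = 19014; wraps to -13754 = 100101001000110
R = NOT 100101001000110 = 011010110111001 = 13753
R = 13753 − (-4171) = 17924; wraps to -14844 = 100011000000100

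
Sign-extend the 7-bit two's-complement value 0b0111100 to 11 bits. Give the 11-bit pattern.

00000111100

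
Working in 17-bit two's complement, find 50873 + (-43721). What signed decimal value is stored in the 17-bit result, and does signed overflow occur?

7152; no overflow

50873 → 01100011010111001
-43721 → 10101010100110111
  01100011010111001
+ 10101010100110111
= 00001101111110000  (discard carry-out 1)
Result 00001101111110000: MSB = 0 → value 7152.
Addends have opposite signs, so signed overflow cannot occur.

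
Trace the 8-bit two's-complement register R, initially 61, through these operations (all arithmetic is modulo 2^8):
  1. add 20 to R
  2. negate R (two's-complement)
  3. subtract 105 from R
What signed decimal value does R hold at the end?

Start: R = 61 = 00111101.
R = 61 + 20 = 81 = 01010001
R = −(81) = -81 = 10101111
R = -81 − 105 = -186; wraps to 70 = 01000110

70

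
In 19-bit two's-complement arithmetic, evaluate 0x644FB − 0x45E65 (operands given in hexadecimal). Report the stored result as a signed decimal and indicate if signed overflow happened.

124566; no overflow

0x644FB = 1100100010011111011 = -113413 (signed)
0x45E65 = 1000101111001100101 = -237979 (signed)
Subtract via negate-and-add: invert 1000101111001100101 + 1 = 0111010000110011011 (i.e. 237979).
  1100100010011111011
+ 0111010000110011011
= 0011110011010010110  (discard carry-out 1)
Result 0011110011010010110: MSB = 0 → value 124566.
Addends (after negating the subtrahend) have opposite signs, so signed overflow cannot occur.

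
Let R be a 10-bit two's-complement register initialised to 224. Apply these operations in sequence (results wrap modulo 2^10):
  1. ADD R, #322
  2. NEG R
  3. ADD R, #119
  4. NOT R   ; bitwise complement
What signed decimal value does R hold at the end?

426

Start: R = 224 = 0011100000.
R = 224 + 322 = 546; wraps to -478 = 1000100010
R = −(-478) = 478 = 0111011110
R = 478 + 119 = 597; wraps to -427 = 1001010101
R = NOT 1001010101 = 0110101010 = 426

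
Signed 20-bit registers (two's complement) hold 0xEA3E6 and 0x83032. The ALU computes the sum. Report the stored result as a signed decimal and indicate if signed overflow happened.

447512; overflow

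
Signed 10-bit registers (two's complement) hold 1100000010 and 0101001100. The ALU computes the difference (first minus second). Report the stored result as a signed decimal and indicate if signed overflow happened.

438; overflow

1100000010 = -254 (signed)
0101001100 = 332 (signed)
Subtract via negate-and-add: invert 0101001100 + 1 = 1010110100 (i.e. -332).
  1100000010
+ 1010110100
= 0110110110  (discard carry-out 1)
Result 0110110110: MSB = 0 → value 438.
Both addends (after negating the subtrahend) are negative but the stored result is non-negative: signed overflow. The true value -254 − 332 = -586 lies outside [-512, 511].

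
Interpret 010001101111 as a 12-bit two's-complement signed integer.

1135

MSB is 0, so the value is non-negative: 010001101111 = 1135.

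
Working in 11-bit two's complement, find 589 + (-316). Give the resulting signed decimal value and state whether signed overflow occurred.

273; no overflow

589 → 01001001101
-316 → 11011000100
  01001001101
+ 11011000100
= 00100010001  (discard carry-out 1)
Result 00100010001: MSB = 0 → value 273.
Addends have opposite signs, so signed overflow cannot occur.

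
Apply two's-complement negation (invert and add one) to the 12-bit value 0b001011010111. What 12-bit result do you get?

110100101001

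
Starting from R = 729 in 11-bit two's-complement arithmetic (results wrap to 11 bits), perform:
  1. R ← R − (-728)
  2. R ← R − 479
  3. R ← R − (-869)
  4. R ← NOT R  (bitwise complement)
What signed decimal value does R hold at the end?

Start: R = 729 = 01011011001.
R = 729 − (-728) = 1457; wraps to -591 = 10110110001
R = -591 − 479 = -1070; wraps to 978 = 01111010010
R = 978 − (-869) = 1847; wraps to -201 = 11100110111
R = NOT 11100110111 = 00011001000 = 200

200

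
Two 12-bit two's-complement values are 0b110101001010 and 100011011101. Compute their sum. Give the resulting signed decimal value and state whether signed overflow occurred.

1575; overflow

0b110101001010 → 110101001010 = -694 (signed)
100011011101 = -1827 (signed)
  110101001010
+ 100011011101
= 011000100111  (discard carry-out 1)
Result 011000100111: MSB = 0 → value 1575.
Both addends are negative but the stored result is non-negative: signed overflow. The true value -694 + (-1827) = -2521 lies outside [-2048, 2047].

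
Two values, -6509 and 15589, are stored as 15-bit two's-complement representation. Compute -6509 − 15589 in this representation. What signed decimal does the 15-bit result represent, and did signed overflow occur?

10670; overflow

-6509 → 110011010010011
15589 → 011110011100101
Subtract via negate-and-add: invert 011110011100101 + 1 = 100001100011011 (i.e. -15589).
  110011010010011
+ 100001100011011
= 010100110101110  (discard carry-out 1)
Result 010100110101110: MSB = 0 → value 10670.
Both addends (after negating the subtrahend) are negative but the stored result is non-negative: signed overflow. The true value -6509 − 15589 = -22098 lies outside [-16384, 16383].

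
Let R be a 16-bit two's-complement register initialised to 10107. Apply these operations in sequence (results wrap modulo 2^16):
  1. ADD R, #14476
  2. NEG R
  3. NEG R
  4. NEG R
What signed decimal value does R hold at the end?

Start: R = 10107 = 0010011101111011.
R = 10107 + 14476 = 24583 = 0110000000000111
R = −(24583) = -24583 = 1001111111111001
R = −(-24583) = 24583 = 0110000000000111
R = −(24583) = -24583 = 1001111111111001

-24583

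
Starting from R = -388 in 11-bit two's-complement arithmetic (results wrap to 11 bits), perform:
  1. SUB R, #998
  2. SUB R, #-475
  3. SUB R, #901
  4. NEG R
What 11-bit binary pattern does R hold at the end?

11100010100

Start: R = -388 = 11001111100.
R = -388 − 998 = -1386; wraps to 662 = 01010010110
R = 662 − (-475) = 1137; wraps to -911 = 10001110001
R = -911 − 901 = -1812; wraps to 236 = 00011101100
R = −(236) = -236 = 11100010100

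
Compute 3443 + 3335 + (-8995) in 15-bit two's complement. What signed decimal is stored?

3443 + 3335 = 6778 (001101001111010)
6778 + (-8995) = -2217 (111011101010111)

-2217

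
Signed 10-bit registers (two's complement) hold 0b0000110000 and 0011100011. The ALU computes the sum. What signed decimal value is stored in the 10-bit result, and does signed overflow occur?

0b0000110000 → 0000110000 = 48 (signed)
0011100011 = 227 (signed)
  0000110000
+ 0011100011
= 0100010011
Result 0100010011: MSB = 0 → value 275.
Both addends are non-negative and so is the stored result: no signed overflow.

275; no overflow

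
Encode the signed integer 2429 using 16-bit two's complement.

2429 is non-negative, so write it directly in 16 bits: 0000100101111101.

0000100101111101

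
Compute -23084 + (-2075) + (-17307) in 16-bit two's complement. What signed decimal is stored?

-23084 + (-2075) = -25159 (1001110110111001)
-25159 + (-17307) = -42466 → wraps to 23070 (0101101000011110)

23070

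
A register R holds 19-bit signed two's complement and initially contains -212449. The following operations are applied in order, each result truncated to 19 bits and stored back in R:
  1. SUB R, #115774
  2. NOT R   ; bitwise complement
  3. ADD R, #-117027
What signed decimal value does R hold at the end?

Start: R = -212449 = 1001100001000011111.
R = -212449 − 115774 = -328223; wraps to 196065 = 0101111110111100001
R = NOT 0101111110111100001 = 1010000001000011110 = -196066
R = -196066 + (-117027) = -313093; wraps to 211195 = 0110011100011111011

211195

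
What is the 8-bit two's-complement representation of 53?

53 is non-negative, so write it directly in 8 bits: 00110101.

00110101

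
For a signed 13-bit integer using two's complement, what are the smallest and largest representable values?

Minimum: −2^12 = -4096.
Maximum: 2^12 − 1 = 4095.

min = -4096, max = 4095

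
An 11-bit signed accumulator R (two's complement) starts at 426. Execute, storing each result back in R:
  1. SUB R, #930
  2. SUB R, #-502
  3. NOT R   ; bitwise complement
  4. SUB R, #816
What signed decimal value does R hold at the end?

-815

Start: R = 426 = 00110101010.
R = 426 − 930 = -504 = 11000001000
R = -504 − (-502) = -2 = 11111111110
R = NOT 11111111110 = 00000000001 = 1
R = 1 − 816 = -815 = 10011010001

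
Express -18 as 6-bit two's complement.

101110

|-18| = 18 = 010010 in 6 bits.
Invert the bits: 101101. Add 1: 101110.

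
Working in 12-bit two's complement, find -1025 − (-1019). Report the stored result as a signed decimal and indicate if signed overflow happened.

-6; no overflow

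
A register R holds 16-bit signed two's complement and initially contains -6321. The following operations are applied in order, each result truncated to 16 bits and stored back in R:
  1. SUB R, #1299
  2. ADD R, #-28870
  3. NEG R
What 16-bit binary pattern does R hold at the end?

1000111010001010

Start: R = -6321 = 1110011101001111.
R = -6321 − 1299 = -7620 = 1110001000111100
R = -7620 + (-28870) = -36490; wraps to 29046 = 0111000101110110
R = −(29046) = -29046 = 1000111010001010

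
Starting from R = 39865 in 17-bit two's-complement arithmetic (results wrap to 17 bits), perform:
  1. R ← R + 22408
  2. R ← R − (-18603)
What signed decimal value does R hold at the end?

-50196

Start: R = 39865 = 01001101110111001.
R = 39865 + 22408 = 62273 = 01111001101000001
R = 62273 − (-18603) = 80876; wraps to -50196 = 10011101111101100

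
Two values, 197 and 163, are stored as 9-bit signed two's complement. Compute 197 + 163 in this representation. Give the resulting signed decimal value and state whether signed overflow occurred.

197 → 011000101
163 → 010100011
  011000101
+ 010100011
= 101101000
Result 101101000: MSB = 1 → 360 − 512 = -152.
Both addends are non-negative but the stored result is negative: signed overflow. The true value 197 + 163 = 360 lies outside [-256, 255].

-152; overflow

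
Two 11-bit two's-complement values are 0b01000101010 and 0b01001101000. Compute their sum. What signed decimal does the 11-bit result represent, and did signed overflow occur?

-878; overflow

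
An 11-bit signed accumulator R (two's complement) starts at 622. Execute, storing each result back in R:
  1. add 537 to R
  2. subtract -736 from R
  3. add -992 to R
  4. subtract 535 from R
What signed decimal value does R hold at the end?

368

Start: R = 622 = 01001101110.
R = 622 + 537 = 1159; wraps to -889 = 10010000111
R = -889 − (-736) = -153 = 11101100111
R = -153 + (-992) = -1145; wraps to 903 = 01110000111
R = 903 − 535 = 368 = 00101110000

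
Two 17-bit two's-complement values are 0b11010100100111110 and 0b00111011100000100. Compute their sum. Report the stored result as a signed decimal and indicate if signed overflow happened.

8258; no overflow

0b11010100100111110 → 11010100100111110 = -22210 (signed)
0b00111011100000100 → 00111011100000100 = 30468 (signed)
  11010100100111110
+ 00111011100000100
= 00010000001000010  (discard carry-out 1)
Result 00010000001000010: MSB = 0 → value 8258.
Addends have opposite signs, so signed overflow cannot occur.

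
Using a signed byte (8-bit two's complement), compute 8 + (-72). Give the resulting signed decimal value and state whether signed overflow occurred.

-64; no overflow

8 → 00001000
-72 → 10111000
  00001000
+ 10111000
= 11000000
Result 11000000: MSB = 1 → 192 − 256 = -64.
Addends have opposite signs, so signed overflow cannot occur.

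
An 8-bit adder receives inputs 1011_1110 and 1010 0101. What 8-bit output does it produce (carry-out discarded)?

01100011

  10111110
+ 10100101
= 01100011  (discard carry-out 1)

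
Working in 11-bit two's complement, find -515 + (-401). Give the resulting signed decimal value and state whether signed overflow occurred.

-916; no overflow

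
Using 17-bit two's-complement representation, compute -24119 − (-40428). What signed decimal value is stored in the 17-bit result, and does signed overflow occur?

-24119 → 11010000111001001
-40428 → 10110001000010100
Subtract via negate-and-add: invert 10110001000010100 + 1 = 01001110111101100 (i.e. 40428).
  11010000111001001
+ 01001110111101100
= 00011111110110101  (discard carry-out 1)
Result 00011111110110101: MSB = 0 → value 16309.
Addends (after negating the subtrahend) have opposite signs, so signed overflow cannot occur.

16309; no overflow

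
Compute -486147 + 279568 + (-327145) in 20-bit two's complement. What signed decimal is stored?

514852

-486147 + 279568 = -206579 (11001101100100001101)
-206579 + (-327145) = -533724 → wraps to 514852 (01111101101100100100)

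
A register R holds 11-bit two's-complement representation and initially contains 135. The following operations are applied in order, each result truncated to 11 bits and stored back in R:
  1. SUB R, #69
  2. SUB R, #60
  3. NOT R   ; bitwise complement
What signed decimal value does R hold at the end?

Start: R = 135 = 00010000111.
R = 135 − 69 = 66 = 00001000010
R = 66 − 60 = 6 = 00000000110
R = NOT 00000000110 = 11111111001 = -7

-7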